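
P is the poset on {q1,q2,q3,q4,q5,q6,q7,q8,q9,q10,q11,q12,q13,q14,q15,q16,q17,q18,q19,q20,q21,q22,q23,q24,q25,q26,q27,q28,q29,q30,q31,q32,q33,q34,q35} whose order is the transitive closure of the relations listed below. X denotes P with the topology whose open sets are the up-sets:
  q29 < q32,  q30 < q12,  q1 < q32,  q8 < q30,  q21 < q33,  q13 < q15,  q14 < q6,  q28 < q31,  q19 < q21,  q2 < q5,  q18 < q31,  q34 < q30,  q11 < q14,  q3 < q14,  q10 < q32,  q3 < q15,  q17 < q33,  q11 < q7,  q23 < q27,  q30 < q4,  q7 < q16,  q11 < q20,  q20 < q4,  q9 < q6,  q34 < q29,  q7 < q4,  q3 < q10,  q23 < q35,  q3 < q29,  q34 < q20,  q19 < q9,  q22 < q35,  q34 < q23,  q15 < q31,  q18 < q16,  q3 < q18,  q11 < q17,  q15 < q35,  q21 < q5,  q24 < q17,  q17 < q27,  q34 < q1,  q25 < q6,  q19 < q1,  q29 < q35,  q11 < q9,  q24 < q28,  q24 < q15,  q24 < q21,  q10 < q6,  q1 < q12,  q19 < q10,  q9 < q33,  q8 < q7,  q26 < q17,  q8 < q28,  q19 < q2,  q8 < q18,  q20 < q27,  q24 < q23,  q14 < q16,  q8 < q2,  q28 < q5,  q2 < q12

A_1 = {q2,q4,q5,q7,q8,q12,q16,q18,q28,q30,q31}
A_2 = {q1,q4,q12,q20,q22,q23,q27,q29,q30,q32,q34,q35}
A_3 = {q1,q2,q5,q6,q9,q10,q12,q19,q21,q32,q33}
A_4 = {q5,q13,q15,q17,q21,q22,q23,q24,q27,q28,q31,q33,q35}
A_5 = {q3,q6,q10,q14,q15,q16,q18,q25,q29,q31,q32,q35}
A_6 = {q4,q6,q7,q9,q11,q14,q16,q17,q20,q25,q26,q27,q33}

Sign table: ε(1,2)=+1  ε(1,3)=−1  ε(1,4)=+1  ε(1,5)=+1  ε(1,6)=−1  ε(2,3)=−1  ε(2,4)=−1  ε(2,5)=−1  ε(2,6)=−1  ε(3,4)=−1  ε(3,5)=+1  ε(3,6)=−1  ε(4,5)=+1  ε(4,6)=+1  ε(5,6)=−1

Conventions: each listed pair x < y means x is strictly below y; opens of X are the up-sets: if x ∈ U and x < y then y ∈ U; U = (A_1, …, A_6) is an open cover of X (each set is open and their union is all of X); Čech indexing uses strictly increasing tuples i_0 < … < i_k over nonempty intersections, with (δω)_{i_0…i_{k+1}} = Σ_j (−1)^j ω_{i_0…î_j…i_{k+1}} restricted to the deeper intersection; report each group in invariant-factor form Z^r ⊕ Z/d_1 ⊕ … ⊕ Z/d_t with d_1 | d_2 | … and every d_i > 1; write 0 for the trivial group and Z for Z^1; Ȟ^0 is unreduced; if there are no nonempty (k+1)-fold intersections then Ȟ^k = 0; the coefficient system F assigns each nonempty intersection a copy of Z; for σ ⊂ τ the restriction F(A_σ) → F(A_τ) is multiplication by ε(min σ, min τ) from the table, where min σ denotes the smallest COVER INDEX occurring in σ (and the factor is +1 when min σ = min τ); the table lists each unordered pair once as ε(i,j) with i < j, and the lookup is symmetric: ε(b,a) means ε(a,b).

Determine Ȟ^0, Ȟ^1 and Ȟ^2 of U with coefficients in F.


Ȟ^0 = 0; Ȟ^1 = Z/2; Ȟ^2 = Z

nerve of the cover:
  A12={q4,q12,q30} A13={q2,q5,q12} A14={q5,q28,q31} A15={q16,q18,q31} A16={q4,q7,q16} A23={q1,q12,q32} A24={q22,q23,q27,q35} A25={q29,q32,q35} A26={q4,q20,q27} A34={q5,q21,q33} A35={q6,q10,q32} A36={q6,q9,q33} A45={q15,q31,q35} A46={q17,q27,q33} A56={q6,q14,q16,q25}
  A123={q12} A126={q4} A134={q5} A145={q31} A156={q16} A235={q32} A245={q35} A246={q27} A346={q33} A356={q6}
C dims 6,15,10; δ0: rk 6, SNF 1^5·2; δ1: rk 9, SNF 1^9
Ȟ^0 = (6 − 6) − 0 = 0, so Ȟ^0 ≅ 0
Ȟ^1 = (15 − 9) − 6 = 0 plus torsion [2], so Ȟ^1 ≅ Z/2
Ȟ^2 = (10 − 0) − 9 = 1, so Ȟ^2 ≅ Z


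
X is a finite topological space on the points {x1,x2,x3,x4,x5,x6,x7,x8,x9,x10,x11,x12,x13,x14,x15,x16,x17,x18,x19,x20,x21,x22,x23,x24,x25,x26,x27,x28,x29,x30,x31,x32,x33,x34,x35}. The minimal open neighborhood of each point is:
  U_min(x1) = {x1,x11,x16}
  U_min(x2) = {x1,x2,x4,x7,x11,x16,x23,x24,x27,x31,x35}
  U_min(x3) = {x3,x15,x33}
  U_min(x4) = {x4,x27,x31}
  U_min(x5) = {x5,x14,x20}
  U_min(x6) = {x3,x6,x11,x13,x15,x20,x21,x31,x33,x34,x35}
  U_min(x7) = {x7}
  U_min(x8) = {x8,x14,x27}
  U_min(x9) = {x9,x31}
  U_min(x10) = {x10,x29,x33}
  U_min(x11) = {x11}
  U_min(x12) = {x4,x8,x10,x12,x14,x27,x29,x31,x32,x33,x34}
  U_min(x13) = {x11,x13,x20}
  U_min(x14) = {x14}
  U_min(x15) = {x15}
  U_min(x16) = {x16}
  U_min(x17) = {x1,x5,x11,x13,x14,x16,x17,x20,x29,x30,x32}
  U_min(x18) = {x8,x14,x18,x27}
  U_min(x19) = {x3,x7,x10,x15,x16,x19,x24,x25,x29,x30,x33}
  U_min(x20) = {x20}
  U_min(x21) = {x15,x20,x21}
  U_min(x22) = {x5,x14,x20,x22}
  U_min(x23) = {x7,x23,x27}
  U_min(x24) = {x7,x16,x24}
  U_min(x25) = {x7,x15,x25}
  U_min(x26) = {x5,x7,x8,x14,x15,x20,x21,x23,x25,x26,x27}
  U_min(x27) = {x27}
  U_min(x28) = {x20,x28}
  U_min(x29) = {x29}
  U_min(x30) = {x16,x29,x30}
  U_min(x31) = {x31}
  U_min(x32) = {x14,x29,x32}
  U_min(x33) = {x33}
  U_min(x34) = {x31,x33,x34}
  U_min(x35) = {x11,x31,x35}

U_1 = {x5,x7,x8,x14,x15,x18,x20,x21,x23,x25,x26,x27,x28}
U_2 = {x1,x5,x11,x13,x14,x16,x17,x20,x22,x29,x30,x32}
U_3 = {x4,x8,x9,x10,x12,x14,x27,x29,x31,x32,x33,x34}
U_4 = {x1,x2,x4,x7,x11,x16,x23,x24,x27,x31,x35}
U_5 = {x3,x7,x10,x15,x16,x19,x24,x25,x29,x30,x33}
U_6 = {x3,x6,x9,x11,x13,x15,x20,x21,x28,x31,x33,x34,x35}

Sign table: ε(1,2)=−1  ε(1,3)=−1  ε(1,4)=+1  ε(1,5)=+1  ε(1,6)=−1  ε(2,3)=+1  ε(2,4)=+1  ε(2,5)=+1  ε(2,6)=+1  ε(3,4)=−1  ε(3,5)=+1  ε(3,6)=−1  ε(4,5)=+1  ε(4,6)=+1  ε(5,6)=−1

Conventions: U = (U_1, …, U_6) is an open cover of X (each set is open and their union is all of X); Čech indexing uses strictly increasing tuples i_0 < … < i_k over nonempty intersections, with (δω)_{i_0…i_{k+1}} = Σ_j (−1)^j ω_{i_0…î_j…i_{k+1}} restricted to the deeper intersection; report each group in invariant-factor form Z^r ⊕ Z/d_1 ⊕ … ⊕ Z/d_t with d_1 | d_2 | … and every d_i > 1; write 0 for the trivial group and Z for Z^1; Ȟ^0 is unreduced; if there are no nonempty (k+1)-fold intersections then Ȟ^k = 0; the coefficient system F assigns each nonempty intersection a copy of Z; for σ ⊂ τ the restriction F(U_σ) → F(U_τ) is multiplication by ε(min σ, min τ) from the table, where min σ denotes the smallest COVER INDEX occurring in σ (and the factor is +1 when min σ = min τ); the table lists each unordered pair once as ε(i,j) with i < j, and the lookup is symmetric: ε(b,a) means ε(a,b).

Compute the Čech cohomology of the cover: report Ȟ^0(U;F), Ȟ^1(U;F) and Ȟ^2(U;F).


Ȟ^0 = 0; Ȟ^1 = Z/2; Ȟ^2 = Z

nonempty intersections:
  U12={x5,x14,x20} U13={x8,x14,x27} U14={x7,x23,x27} U15={x7,x15,x25} U16={x15,x20,x21,x28} U23={x14,x29,x32} U24={x1,x11,x16} U25={x16,x29,x30} U26={x11,x13,x20} U34={x4,x27,x31} U35={x10,x29,x33} U36={x9,x31,x33,x34} U45={x7,x16,x24} U46={x11,x31,x35} U56={x3,x15,x33}
  U123={x14} U126={x20} U134={x27} U145={x7} U156={x15} U235={x29} U245={x16} U246={x11} U346={x31} U356={x33}
C dims 6,15,10; δ0: rk 6, SNF 1^5·2; δ1: rk 9, SNF 1^9
Ȟ^0: (6−6)−0=0 ⇒ 0
Ȟ^1: (15−9)−6=0 plus torsion [2] ⇒ Z/2
Ȟ^2: (10−0)−9=1 ⇒ Z


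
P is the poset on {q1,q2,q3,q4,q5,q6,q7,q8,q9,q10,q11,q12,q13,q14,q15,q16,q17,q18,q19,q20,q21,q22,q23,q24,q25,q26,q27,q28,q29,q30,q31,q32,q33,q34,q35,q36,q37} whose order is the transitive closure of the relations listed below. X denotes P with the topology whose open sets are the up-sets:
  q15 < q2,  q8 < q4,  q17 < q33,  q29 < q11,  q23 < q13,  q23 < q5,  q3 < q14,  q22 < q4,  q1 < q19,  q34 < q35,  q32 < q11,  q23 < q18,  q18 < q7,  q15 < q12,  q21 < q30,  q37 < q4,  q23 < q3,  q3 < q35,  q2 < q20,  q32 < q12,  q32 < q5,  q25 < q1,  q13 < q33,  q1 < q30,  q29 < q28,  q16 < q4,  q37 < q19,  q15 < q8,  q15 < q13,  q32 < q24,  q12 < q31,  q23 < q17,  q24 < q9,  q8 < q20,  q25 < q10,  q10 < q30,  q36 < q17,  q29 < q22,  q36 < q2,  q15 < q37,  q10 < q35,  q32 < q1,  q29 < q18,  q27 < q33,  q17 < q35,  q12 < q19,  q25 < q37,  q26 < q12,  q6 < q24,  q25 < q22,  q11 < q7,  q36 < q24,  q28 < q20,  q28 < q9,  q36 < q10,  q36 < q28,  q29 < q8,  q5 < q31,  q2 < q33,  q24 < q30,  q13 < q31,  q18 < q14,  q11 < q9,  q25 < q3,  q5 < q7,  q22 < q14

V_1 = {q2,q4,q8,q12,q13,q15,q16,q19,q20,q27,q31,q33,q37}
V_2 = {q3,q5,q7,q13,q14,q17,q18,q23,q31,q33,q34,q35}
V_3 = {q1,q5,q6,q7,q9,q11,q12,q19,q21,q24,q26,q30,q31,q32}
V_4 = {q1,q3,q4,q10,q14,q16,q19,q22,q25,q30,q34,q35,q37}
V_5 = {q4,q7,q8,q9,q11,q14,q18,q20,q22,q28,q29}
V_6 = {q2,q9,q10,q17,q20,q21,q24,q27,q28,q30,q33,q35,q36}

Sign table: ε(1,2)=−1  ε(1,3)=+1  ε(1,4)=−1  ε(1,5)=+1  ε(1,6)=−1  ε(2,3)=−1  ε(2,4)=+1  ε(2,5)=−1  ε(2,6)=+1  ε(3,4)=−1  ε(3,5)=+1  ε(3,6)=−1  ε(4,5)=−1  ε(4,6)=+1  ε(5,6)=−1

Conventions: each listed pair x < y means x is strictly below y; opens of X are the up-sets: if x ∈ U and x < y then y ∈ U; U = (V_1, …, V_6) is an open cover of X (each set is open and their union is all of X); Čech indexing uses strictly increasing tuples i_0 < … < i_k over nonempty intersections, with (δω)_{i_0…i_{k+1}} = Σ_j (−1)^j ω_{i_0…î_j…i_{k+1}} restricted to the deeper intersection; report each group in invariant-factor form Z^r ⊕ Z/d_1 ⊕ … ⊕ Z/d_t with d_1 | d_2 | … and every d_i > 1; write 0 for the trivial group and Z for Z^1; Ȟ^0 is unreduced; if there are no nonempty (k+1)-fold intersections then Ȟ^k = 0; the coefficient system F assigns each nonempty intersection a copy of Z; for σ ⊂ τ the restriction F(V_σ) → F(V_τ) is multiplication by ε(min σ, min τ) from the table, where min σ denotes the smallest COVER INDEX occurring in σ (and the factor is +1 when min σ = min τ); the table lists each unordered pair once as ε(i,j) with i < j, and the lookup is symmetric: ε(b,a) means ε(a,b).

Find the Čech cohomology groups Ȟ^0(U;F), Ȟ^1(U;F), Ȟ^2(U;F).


Ȟ^0 = Z, Ȟ^1 = 0, Ȟ^2 = Z/2

nonempty overlaps:
  V12={q13,q31,q33} V13={q12,q19,q31} V14={q4,q16,q19,q37} V15={q4,q8,q20} V16={q2,q20,q27,q33} V23={q5,q7,q31} V24={q3,q14,q34,q35} V25={q7,q14,q18} V26={q17,q33,q35} V34={q1,q19,q30} V35={q7,q9,q11} V36={q9,q21,q24,q30} V45={q4,q14,q22} V46={q10,q30,q35} V56={q9,q20,q28}
  V123={q31} V126={q33} V134={q19} V145={q4} V156={q20} V235={q7} V245={q14} V246={q35} V346={q30} V356={q9}
C dims 6,15,10; δ0: rk 5, SNF 1^5; δ1: rk 10, SNF 1^9·2
degree 0: 6−5−0 = 1 → Ȟ^0 ≅ Z
degree 1: 15−10−5 = 0 → Ȟ^1 ≅ 0
degree 2: 10−0−10 = 0 plus torsion [2] → Ȟ^2 ≅ Z/2


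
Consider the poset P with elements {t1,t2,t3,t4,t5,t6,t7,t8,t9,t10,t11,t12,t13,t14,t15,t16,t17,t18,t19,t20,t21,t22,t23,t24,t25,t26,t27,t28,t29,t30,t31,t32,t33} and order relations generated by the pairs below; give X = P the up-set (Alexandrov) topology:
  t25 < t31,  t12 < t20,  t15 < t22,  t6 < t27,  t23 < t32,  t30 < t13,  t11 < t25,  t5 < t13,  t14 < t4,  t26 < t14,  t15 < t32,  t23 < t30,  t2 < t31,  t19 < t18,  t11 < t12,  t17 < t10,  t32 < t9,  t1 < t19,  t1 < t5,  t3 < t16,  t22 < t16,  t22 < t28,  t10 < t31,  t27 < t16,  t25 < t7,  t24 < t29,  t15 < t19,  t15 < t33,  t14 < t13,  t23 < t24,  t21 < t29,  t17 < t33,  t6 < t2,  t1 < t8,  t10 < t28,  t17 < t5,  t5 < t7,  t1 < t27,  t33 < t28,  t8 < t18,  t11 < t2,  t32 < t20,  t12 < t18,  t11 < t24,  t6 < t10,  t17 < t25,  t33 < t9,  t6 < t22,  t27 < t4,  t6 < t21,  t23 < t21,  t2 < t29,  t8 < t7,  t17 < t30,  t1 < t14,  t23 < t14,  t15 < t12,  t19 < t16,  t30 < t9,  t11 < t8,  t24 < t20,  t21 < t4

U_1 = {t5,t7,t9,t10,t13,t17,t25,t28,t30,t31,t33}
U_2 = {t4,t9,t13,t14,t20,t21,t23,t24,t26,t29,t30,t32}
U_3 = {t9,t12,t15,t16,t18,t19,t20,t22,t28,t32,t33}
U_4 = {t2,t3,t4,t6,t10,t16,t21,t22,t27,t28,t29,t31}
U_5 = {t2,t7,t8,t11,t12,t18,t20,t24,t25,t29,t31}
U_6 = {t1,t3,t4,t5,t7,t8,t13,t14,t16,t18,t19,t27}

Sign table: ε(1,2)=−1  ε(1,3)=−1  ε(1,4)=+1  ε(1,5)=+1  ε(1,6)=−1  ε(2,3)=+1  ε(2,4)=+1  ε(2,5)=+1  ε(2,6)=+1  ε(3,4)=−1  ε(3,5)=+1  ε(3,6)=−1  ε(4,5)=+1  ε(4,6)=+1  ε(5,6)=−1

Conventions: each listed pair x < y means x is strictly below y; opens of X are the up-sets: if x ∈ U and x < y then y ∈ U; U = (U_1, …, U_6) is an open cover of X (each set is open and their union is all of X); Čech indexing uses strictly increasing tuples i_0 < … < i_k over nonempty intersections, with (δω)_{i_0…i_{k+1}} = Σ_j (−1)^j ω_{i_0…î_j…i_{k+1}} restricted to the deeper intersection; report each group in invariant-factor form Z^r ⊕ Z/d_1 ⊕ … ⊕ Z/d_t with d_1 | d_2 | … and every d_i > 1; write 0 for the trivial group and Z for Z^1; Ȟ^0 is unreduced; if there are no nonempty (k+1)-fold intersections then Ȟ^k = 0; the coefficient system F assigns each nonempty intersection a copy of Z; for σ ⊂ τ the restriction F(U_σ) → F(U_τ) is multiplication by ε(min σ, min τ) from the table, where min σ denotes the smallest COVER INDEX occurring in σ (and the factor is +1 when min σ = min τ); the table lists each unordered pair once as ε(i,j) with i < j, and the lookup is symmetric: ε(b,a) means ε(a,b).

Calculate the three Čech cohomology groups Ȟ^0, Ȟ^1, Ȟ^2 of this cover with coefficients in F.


Ȟ^0(U;F) ≅ 0, Ȟ^1(U;F) ≅ Z/2, Ȟ^2(U;F) ≅ Z

nerve simplices:
  U12={t9,t13,t30} U13={t9,t28,t33} U14={t10,t28,t31} U15={t7,t25,t31} U16={t5,t7,t13} U23={t9,t20,t32} U24={t4,t21,t29} U25={t20,t24,t29} U26={t4,t13,t14} U34={t16,t22,t28} U35={t12,t18,t20} U36={t16,t18,t19} U45={t2,t29,t31} U46={t3,t4,t16,t27} U56={t7,t8,t18}
  U123={t9} U126={t13} U134={t28} U145={t31} U156={t7} U235={t20} U245={t29} U246={t4} U346={t16} U356={t18}
C dims 6,15,10; δ0: rk 6, SNF 1^5·2; δ1: rk 9, SNF 1^9
degree 0: 6−6−0 = 0 → Ȟ^0 ≅ 0
degree 1: 15−9−6 = 0 plus torsion [2] → Ȟ^1 ≅ Z/2
degree 2: 10−0−9 = 1 → Ȟ^2 ≅ Z


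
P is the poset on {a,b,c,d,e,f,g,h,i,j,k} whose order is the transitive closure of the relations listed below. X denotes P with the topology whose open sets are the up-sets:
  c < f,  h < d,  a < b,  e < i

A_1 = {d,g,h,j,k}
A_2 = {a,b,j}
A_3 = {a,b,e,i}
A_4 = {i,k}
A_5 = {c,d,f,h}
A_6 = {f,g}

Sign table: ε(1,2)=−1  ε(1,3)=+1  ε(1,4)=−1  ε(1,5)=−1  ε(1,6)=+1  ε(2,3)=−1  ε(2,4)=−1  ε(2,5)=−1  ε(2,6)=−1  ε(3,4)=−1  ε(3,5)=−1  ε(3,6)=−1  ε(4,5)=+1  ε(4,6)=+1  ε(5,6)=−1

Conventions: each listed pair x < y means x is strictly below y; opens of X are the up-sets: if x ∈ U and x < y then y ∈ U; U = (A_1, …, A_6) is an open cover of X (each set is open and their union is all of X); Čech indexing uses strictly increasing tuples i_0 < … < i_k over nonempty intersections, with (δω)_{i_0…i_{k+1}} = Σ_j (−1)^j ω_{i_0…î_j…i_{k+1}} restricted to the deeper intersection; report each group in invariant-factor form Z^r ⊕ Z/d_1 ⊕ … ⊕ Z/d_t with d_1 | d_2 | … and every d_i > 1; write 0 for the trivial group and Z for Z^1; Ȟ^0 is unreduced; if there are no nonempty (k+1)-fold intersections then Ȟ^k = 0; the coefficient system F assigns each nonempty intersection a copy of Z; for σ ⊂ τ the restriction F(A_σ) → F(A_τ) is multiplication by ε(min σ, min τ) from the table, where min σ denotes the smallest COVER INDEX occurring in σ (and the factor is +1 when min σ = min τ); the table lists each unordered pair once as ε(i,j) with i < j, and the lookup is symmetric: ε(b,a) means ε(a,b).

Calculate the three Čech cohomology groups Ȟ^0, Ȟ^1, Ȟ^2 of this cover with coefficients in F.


nonempty overlaps:
  A12={j} A14={k} A15={d,h} A16={g} A23={a,b} A34={i} A56={f}
C dims 6,7; δ0: rk 5, SNF 1^5
degree 0: 6−5−0 = 1 → Ȟ^0 ≅ Z
degree 1: 7−0−5 = 2 → Ȟ^1 ≅ Z^2
degree 2: 0−0−0 = 0 → Ȟ^2 ≅ 0

Ȟ^0 = Z,  Ȟ^1 = Z^2,  Ȟ^2 = 0


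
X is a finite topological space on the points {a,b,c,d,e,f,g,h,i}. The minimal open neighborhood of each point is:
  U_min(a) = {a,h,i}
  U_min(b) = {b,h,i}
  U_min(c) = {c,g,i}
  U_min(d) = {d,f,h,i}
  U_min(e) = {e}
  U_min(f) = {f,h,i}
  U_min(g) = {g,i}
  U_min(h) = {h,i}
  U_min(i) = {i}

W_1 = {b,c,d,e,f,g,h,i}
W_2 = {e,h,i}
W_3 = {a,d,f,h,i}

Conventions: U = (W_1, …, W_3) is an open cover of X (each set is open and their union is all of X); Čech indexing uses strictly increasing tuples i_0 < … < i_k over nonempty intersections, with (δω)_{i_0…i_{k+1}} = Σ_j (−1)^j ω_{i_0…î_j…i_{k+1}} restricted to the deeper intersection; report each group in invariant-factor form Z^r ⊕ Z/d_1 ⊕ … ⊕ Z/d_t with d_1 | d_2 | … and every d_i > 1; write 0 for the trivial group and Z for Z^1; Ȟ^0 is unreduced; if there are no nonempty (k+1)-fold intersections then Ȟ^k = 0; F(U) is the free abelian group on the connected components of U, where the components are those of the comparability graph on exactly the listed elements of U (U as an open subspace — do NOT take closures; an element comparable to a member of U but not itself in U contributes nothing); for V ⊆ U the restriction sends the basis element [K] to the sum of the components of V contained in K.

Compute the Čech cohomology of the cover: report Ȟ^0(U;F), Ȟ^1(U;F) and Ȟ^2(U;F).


cover nerve:
  W12={e,h,i} W13={d,f,h,i} W23={h,i}
  W123={h,i}
components per intersection:
  W1: {b,c,d,f,g,h,i} {e}
  W2: {e} {h,i}
  W3: {a,d,f,h,i}
  W12: {e} {h,i}
  W13: {d,f,h,i}
  W23: {h,i}
  W123: {h,i}
C dims 5,4,1; δ0: rk 3, SNF 1^3; δ1: rk 1, SNF 1^1
Ȟ^0: (5−3)−0=2 ⇒ Z^2
Ȟ^1: (4−1)−3=0 ⇒ 0
Ȟ^2: (1−0)−1=0 ⇒ 0

Ȟ^0 ≅ Z^2, Ȟ^1 ≅ 0 and Ȟ^2 ≅ 0


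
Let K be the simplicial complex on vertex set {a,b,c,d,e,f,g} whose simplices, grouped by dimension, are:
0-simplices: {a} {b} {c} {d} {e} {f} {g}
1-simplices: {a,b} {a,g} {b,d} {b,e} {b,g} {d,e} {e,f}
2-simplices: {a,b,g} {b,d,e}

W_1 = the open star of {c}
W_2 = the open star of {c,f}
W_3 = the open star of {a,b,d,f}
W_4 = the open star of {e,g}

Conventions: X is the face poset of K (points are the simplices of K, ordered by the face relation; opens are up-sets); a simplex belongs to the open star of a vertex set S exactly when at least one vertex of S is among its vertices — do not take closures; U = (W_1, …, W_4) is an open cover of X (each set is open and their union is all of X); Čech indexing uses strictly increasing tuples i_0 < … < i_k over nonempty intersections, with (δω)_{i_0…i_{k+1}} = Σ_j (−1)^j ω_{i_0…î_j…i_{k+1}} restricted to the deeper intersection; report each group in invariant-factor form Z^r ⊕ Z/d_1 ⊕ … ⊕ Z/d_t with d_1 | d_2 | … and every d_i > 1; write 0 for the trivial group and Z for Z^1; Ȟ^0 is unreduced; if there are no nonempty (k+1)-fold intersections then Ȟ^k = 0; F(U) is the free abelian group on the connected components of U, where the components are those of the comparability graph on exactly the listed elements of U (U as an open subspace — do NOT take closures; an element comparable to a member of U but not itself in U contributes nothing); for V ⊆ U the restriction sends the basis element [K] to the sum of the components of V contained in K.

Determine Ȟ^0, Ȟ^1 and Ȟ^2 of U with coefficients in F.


Ȟ^0(U;F) ≅ Z^2; Ȟ^1(U;F) ≅ 0; Ȟ^2(U;F) ≅ 0

cover nerve:
  W1={{c}} W2={{c},{f},{e,f}} W3={{a},{b},{d},{f},{a,b},{a,g},{b,d},{b,e},{b,g},{d,e},{e,f},{a,b,g},{b,d,e}} W4={{e},{g},{a,g},{b,e},{b,g},{d,e},{e,f},{a,b,g},{b,d,e}}
  W12={{c}} W23={{f},{e,f}} W24={{e,f}} W34={{a,g},{b,e},{b,g},{d,e},{e,f},{a,b,g},{b,d,e}}
  W234={{e,f}}
components per intersection:
  W1: {{c}}
  W2: {{c}} {{f},{e,f}}
  W3: {{a},{b},{d},{a,b},{a,g},{b,d},{b,e},{b,g},{d,e},{a,b,g},{b,d,e}} {{f},{e,f}}
  W4: {{e},{b,e},{d,e},{e,f},{b,d,e}} {{g},{a,g},{b,g},{a,b,g}}
  W12: {{c}}
  W23: {{f},{e,f}}
  W24: {{e,f}}
  W34: {{a,g},{b,g},{a,b,g}} {{b,e},{d,e},{b,d,e}} {{e,f}}
  W234: {{e,f}}
C dims 7,6,1; δ0: rk 5, SNF 1^5; δ1: rk 1, SNF 1^1
Ȟ^0: (7−5)−0=2 ⇒ Z^2
Ȟ^1: (6−1)−5=0 ⇒ 0
Ȟ^2: (1−0)−1=0 ⇒ 0


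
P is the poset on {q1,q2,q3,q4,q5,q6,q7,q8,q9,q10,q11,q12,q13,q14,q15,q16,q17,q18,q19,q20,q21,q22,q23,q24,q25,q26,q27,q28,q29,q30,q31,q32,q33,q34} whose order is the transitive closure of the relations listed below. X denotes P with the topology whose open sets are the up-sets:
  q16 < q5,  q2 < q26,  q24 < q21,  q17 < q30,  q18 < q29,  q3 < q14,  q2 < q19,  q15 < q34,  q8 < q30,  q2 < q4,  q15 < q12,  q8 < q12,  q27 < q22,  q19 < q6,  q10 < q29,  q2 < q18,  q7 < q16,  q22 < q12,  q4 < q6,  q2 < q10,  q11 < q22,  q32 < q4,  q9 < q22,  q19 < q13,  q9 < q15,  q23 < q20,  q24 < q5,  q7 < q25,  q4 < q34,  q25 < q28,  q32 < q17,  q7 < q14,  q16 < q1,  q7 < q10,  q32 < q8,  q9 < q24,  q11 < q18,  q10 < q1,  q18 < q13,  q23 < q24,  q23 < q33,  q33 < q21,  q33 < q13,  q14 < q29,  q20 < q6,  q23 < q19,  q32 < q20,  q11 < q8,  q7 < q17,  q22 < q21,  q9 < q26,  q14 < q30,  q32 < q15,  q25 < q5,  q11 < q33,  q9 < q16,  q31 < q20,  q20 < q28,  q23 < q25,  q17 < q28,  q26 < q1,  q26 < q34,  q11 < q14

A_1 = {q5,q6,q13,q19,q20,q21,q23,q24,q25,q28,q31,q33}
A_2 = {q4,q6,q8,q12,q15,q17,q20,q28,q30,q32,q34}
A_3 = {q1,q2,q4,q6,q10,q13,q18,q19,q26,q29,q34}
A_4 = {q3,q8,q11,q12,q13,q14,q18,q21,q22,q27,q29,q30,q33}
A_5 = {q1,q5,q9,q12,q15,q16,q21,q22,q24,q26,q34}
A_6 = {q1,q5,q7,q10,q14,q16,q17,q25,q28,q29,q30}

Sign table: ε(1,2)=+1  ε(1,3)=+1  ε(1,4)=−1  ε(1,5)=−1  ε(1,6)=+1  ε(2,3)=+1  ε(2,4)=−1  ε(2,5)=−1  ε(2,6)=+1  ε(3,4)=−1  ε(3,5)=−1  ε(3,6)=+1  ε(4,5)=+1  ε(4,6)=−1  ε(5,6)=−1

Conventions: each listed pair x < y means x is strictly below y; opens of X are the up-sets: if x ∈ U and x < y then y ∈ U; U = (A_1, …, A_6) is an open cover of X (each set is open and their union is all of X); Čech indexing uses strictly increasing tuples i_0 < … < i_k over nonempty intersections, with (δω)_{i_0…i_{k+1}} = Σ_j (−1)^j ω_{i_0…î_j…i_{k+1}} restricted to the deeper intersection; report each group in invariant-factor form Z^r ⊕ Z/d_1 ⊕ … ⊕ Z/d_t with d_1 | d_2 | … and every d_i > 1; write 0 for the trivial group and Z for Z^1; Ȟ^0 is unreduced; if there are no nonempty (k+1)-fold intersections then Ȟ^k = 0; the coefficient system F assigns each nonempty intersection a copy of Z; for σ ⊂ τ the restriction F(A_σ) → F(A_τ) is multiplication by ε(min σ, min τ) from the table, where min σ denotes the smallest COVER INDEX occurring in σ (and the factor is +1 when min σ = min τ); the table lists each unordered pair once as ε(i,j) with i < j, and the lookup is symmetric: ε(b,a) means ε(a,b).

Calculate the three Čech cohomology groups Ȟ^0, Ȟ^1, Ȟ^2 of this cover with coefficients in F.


Ȟ^0 = Z; Ȟ^1 = 0; Ȟ^2 = Z/2

nonempty intersections:
  A12={q6,q20,q28} A13={q6,q13,q19} A14={q13,q21,q33} A15={q5,q21,q24} A16={q5,q25,q28} A23={q4,q6,q34} A24={q8,q12,q30} A25={q12,q15,q34} A26={q17,q28,q30} A34={q13,q18,q29} A35={q1,q26,q34} A36={q1,q10,q29} A45={q12,q21,q22} A46={q14,q29,q30} A56={q1,q5,q16}
  A123={q6} A126={q28} A134={q13} A145={q21} A156={q5} A235={q34} A245={q12} A246={q30} A346={q29} A356={q1}
C dims 6,15,10; δ0: rk 5, SNF 1^5; δ1: rk 10, SNF 1^9·2
Ȟ^0: (6−5)−0=1 ⇒ Z
Ȟ^1: (15−10)−5=0 ⇒ 0
Ȟ^2: (10−0)−10=0 plus torsion [2] ⇒ Z/2


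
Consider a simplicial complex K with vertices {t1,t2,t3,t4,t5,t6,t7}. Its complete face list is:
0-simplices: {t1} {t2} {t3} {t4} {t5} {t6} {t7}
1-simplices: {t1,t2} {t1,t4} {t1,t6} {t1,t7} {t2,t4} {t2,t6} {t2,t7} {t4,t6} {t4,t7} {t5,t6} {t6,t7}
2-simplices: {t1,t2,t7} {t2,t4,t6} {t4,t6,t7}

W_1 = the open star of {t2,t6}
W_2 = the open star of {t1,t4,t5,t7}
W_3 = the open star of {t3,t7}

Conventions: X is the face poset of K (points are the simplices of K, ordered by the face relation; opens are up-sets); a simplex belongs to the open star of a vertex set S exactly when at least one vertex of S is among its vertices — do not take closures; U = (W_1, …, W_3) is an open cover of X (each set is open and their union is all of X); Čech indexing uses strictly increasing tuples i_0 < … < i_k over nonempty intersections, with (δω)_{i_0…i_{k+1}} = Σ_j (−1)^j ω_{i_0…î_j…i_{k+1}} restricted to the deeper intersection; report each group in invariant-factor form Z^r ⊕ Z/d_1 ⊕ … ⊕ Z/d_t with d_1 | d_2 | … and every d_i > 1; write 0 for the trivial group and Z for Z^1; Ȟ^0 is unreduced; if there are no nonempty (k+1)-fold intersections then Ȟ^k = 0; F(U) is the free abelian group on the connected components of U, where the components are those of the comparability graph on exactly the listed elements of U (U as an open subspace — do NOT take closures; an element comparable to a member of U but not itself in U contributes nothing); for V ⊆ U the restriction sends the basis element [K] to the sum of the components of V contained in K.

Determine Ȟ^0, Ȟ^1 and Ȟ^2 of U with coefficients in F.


Ȟ^0 ≅ Z^2,  Ȟ^1 ≅ Z^2,  Ȟ^2 ≅ 0

intersection data:
  W1={{t2},{t6},{t1,t2},{t1,t6},{t2,t4},{t2,t6},{t2,t7},{t4,t6},{t5,t6},{t6,t7},{t1,t2,t7},{t2,t4,t6},{t4,t6,t7}} W2={{t1},{t4},{t5},{t7},{t1,t2},{t1,t4},{t1,t6},{t1,t7},{t2,t4},{t2,t7},{t4,t6},{t4,t7},{t5,t6},{t6,t7},{t1,t2,t7},{t2,t4,t6},{t4,t6,t7}} W3={{t3},{t7},{t1,t7},{t2,t7},{t4,t7},{t6,t7},{t1,t2,t7},{t4,t6,t7}}
  W12={{t1,t2},{t1,t6},{t2,t4},{t2,t7},{t4,t6},{t5,t6},{t6,t7},{t1,t2,t7},{t2,t4,t6},{t4,t6,t7}} W13={{t2,t7},{t6,t7},{t1,t2,t7},{t4,t6,t7}} W23={{t7},{t1,t7},{t2,t7},{t4,t7},{t6,t7},{t1,t2,t7},{t4,t6,t7}}
  W123={{t2,t7},{t6,t7},{t1,t2,t7},{t4,t6,t7}}
components per intersection:
  W1: {{t2},{t6},{t1,t2},{t1,t6},{t2,t4},{t2,t6},{t2,t7},{t4,t6},{t5,t6},{t6,t7},{t1,t2,t7},{t2,t4,t6},{t4,t6,t7}}
  W2: {{t1},{t4},{t7},{t1,t2},{t1,t4},{t1,t6},{t1,t7},{t2,t4},{t2,t7},{t4,t6},{t4,t7},{t6,t7},{t1,t2,t7},{t2,t4,t6},{t4,t6,t7}} {{t5},{t5,t6}}
  W3: {{t3}} {{t7},{t1,t7},{t2,t7},{t4,t7},{t6,t7},{t1,t2,t7},{t4,t6,t7}}
  W12: {{t1,t2},{t2,t7},{t1,t2,t7}} {{t1,t6}} {{t2,t4},{t4,t6},{t6,t7},{t2,t4,t6},{t4,t6,t7}} {{t5,t6}}
  W13: {{t2,t7},{t1,t2,t7}} {{t6,t7},{t4,t6,t7}}
  W23: {{t7},{t1,t7},{t2,t7},{t4,t7},{t6,t7},{t1,t2,t7},{t4,t6,t7}}
  W123: {{t2,t7},{t1,t2,t7}} {{t6,t7},{t4,t6,t7}}
C dims 5,7,2; δ0: rk 3, SNF 1^3; δ1: rk 2, SNF 1^2
Ȟ^0 = (5 − 3) − 0 = 2, so Ȟ^0 ≅ Z^2
Ȟ^1 = (7 − 2) − 3 = 2, so Ȟ^1 ≅ Z^2
Ȟ^2 = (2 − 0) − 2 = 0, so Ȟ^2 ≅ 0


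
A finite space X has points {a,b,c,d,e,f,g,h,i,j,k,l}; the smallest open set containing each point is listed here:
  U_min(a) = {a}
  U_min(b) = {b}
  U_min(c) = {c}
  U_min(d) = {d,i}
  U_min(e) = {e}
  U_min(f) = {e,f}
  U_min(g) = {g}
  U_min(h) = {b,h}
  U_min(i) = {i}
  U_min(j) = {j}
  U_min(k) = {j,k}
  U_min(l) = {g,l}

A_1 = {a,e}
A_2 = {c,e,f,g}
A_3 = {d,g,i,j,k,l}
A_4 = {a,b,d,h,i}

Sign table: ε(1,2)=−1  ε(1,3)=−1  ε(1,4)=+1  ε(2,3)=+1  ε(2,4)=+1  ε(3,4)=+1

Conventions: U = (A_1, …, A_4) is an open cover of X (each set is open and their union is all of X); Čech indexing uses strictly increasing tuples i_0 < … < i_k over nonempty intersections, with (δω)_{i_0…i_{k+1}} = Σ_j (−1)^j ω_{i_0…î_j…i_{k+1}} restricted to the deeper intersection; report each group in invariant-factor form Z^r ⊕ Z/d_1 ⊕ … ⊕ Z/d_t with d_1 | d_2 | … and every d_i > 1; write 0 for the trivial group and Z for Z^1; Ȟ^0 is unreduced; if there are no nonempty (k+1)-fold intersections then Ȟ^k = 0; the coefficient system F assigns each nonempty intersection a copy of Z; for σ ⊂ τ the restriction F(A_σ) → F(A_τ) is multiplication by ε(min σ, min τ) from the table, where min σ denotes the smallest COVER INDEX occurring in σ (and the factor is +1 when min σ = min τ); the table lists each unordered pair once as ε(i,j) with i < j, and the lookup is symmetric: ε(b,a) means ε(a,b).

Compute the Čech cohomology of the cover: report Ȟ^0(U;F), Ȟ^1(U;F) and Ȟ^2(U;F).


Ȟ^0 = 0,  Ȟ^1 = Z/2,  Ȟ^2 = 0

nerve of the cover:
  A12={e} A14={a} A23={g} A34={d,i}
C dims 4,4; δ0: rk 4, SNF 1^3·2
Ȟ^0 = (4 − 4) − 0 = 0, so Ȟ^0 ≅ 0
Ȟ^1 = (4 − 0) − 4 = 0 plus torsion [2], so Ȟ^1 ≅ Z/2
Ȟ^2 = (0 − 0) − 0 = 0, so Ȟ^2 ≅ 0


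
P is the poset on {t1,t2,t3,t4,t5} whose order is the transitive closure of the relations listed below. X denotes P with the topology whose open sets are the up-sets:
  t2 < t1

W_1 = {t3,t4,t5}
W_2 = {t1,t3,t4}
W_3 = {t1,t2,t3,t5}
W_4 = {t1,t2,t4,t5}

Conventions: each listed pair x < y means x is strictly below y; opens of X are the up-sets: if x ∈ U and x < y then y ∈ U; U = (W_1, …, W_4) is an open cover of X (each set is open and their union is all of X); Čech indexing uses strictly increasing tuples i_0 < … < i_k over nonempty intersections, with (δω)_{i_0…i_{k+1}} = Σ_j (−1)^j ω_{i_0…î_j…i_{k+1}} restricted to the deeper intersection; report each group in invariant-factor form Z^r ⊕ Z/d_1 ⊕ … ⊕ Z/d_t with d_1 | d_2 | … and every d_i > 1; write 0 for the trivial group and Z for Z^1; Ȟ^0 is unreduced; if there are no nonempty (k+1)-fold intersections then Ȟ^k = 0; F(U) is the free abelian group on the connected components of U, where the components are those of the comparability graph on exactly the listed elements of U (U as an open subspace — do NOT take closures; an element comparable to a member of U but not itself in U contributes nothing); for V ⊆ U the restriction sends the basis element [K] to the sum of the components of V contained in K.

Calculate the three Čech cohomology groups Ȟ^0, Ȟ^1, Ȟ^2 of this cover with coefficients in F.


Ȟ^0(U;F) ≅ Z^4, Ȟ^1(U;F) ≅ 0, Ȟ^2(U;F) ≅ 0

cover nerve:
  W12={t3,t4} W13={t3,t5} W14={t4,t5} W23={t1,t3} W24={t1,t4} W34={t1,t2,t5}
  W123={t3} W124={t4} W134={t5} W234={t1}
components per intersection:
  W1: {t3} {t4} {t5}
  W2: {t1} {t3} {t4}
  W3: {t1,t2} {t3} {t5}
  W4: {t1,t2} {t4} {t5}
  W12: {t3} {t4}
  W13: {t3} {t5}
  W14: {t4} {t5}
  W23: {t1} {t3}
  W24: {t1} {t4}
  W34: {t1,t2} {t5}
  W123: {t3}
  W124: {t4}
  W134: {t5}
  W234: {t1}
C dims 12,12,4; δ0: rk 8, SNF 1^8; δ1: rk 4, SNF 1^4
Ȟ^0: (12−8)−0=4 ⇒ Z^4
Ȟ^1: (12−4)−8=0 ⇒ 0
Ȟ^2: (4−0)−4=0 ⇒ 0


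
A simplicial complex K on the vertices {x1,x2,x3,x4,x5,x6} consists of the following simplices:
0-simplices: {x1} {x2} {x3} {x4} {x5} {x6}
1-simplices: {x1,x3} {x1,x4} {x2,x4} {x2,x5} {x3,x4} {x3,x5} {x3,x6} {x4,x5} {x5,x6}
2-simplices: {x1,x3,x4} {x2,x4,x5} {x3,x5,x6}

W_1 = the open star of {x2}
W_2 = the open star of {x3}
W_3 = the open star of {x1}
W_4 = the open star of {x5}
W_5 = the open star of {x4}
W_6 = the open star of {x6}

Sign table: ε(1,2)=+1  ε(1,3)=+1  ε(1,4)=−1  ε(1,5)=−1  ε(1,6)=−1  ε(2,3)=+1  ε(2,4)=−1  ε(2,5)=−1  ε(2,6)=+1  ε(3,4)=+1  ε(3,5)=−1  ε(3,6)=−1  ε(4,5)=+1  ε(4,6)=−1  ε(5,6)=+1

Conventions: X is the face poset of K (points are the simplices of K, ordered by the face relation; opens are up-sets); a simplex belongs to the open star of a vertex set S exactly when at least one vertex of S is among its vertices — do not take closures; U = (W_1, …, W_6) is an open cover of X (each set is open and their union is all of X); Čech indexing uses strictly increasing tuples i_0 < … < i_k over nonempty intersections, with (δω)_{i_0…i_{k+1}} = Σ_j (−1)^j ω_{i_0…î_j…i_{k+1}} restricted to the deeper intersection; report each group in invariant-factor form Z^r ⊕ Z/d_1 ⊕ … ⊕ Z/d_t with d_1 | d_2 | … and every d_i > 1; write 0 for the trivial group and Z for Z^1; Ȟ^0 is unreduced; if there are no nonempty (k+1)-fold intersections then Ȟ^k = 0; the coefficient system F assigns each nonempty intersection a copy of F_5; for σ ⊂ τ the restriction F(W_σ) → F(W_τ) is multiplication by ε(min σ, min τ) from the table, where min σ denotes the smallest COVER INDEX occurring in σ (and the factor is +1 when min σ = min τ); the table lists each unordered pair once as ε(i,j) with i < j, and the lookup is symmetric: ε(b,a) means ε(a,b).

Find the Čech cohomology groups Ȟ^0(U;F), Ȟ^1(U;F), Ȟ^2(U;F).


intersection data:
  W1={{x2},{x2,x4},{x2,x5},{x2,x4,x5}} W2={{x3},{x1,x3},{x3,x4},{x3,x5},{x3,x6},{x1,x3,x4},{x3,x5,x6}} W3={{x1},{x1,x3},{x1,x4},{x1,x3,x4}} W4={{x5},{x2,x5},{x3,x5},{x4,x5},{x5,x6},{x2,x4,x5},{x3,x5,x6}} W5={{x4},{x1,x4},{x2,x4},{x3,x4},{x4,x5},{x1,x3,x4},{x2,x4,x5}} W6={{x6},{x3,x6},{x5,x6},{x3,x5,x6}}
  W14={{x2,x5},{x2,x4,x5}} W15={{x2,x4},{x2,x4,x5}} W23={{x1,x3},{x1,x3,x4}} W24={{x3,x5},{x3,x5,x6}} W25={{x3,x4},{x1,x3,x4}} W26={{x3,x6},{x3,x5,x6}} W35={{x1,x4},{x1,x3,x4}} W45={{x4,x5},{x2,x4,x5}} W46={{x5,x6},{x3,x5,x6}}
  W145={{x2,x4,x5}} W235={{x1,x3,x4}} W246={{x3,x5,x6}}
C dims 6,9,3; δ0: rk_F5 5; δ1: rk_F5 3
Ȟ^0 = (6 − 5) − 0 = 1, so Ȟ^0 ≅ Z/5
Ȟ^1 = (9 − 3) − 5 = 1, so Ȟ^1 ≅ Z/5
Ȟ^2 = (3 − 0) − 3 = 0, so Ȟ^2 ≅ 0

Ȟ^0(U;F) ≅ Z/5,  Ȟ^1(U;F) ≅ Z/5,  Ȟ^2(U;F) ≅ 0


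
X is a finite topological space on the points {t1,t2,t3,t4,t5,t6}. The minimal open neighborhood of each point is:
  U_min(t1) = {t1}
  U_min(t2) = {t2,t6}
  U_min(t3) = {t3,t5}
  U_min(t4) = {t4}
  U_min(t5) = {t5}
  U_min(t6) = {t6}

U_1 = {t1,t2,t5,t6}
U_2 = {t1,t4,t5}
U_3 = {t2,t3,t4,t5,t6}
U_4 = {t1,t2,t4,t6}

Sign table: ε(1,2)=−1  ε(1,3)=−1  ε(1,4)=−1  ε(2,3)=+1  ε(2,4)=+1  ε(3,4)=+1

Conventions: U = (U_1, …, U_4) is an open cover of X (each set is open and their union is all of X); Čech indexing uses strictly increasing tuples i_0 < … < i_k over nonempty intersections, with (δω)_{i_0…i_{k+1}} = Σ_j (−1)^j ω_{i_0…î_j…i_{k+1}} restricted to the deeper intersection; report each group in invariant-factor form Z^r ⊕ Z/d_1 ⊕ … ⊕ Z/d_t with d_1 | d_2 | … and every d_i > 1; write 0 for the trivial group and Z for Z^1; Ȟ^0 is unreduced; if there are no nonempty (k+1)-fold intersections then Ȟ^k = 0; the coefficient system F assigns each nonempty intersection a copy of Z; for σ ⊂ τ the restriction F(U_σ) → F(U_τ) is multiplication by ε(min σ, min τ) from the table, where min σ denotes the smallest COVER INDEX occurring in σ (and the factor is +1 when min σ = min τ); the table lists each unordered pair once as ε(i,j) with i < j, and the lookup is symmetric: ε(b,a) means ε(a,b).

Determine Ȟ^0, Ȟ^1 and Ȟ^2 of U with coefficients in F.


intersection data:
  U12={t1,t5} U13={t2,t5,t6} U14={t1,t2,t6} U23={t4,t5} U24={t1,t4} U34={t2,t4,t6}
  U123={t5} U124={t1} U134={t2,t6} U234={t4}
C dims 4,6,4; δ0: rk 3, SNF 1^3; δ1: rk 3, SNF 1^3
Ȟ^0 = (4 − 3) − 0 = 1, so Ȟ^0 ≅ Z
Ȟ^1 = (6 − 3) − 3 = 0, so Ȟ^1 ≅ 0
Ȟ^2 = (4 − 0) − 3 = 1, so Ȟ^2 ≅ Z

Ȟ^0(U;F) ≅ Z, Ȟ^1(U;F) ≅ 0, Ȟ^2(U;F) ≅ Z


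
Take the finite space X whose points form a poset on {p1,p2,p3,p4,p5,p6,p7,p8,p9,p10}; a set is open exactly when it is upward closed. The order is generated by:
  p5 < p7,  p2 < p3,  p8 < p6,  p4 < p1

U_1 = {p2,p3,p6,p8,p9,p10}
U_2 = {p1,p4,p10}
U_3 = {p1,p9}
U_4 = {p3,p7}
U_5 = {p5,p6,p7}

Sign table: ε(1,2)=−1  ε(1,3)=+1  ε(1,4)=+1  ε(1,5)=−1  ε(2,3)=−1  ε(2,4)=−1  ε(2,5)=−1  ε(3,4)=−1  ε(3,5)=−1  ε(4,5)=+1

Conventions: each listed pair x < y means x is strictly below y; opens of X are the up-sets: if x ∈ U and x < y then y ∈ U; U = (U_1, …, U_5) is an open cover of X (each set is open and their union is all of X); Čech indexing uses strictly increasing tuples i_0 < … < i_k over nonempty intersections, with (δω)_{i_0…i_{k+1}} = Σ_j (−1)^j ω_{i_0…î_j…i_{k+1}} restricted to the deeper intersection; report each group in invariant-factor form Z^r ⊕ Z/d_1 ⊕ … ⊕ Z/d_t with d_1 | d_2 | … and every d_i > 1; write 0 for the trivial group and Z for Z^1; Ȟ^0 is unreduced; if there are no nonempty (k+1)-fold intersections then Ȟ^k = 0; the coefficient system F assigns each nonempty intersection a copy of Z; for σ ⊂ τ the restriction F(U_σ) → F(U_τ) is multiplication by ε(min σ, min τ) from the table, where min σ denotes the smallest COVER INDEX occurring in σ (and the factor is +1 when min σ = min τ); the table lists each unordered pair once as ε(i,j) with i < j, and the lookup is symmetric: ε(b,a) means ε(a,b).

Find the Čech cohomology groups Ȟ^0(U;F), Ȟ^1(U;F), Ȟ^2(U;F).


nerve simplices:
  U12={p10} U13={p9} U14={p3} U15={p6} U23={p1} U45={p7}
C dims 5,6; δ0: rk 5, SNF 1^4·2
degree 0: 5−5−0 = 0 → Ȟ^0 ≅ 0
degree 1: 6−0−5 = 1 plus torsion [2] → Ȟ^1 ≅ Z ⊕ Z/2
degree 2: 0−0−0 = 0 → Ȟ^2 ≅ 0

Ȟ^0 = 0, Ȟ^1 = Z ⊕ Z/2 and Ȟ^2 = 0


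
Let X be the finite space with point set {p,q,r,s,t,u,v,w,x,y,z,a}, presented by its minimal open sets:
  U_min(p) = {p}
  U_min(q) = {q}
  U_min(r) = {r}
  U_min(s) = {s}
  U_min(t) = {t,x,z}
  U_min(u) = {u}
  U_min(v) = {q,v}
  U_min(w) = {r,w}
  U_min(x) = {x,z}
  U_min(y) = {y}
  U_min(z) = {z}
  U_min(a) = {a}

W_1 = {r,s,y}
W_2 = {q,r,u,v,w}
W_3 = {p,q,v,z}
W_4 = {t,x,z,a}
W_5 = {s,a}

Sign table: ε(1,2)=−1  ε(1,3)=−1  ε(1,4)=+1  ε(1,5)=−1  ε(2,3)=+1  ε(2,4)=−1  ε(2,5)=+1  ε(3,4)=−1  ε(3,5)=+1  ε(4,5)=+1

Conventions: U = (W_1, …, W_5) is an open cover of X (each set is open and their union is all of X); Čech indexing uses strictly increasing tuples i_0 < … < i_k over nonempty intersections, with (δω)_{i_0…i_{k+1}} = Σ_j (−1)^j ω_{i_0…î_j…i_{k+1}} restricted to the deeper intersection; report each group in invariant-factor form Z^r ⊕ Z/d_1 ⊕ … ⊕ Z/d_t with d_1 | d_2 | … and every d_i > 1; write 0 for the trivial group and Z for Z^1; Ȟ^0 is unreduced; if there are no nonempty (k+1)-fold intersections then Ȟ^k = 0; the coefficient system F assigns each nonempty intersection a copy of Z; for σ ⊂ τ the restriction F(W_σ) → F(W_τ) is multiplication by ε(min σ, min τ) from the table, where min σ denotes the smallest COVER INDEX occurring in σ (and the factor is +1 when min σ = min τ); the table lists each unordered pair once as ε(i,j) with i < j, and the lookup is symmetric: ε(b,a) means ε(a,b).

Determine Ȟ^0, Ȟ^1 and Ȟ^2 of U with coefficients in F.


Ȟ^0 = 0; Ȟ^1 = Z/2; Ȟ^2 = 0

intersection data:
  W12={r} W15={s} W23={q,v} W34={z} W45={a}
C dims 5,5; δ0: rk 5, SNF 1^4·2
Ȟ^0 = (5 − 5) − 0 = 0, so Ȟ^0 ≅ 0
Ȟ^1 = (5 − 0) − 5 = 0 plus torsion [2], so Ȟ^1 ≅ Z/2
Ȟ^2 = (0 − 0) − 0 = 0, so Ȟ^2 ≅ 0


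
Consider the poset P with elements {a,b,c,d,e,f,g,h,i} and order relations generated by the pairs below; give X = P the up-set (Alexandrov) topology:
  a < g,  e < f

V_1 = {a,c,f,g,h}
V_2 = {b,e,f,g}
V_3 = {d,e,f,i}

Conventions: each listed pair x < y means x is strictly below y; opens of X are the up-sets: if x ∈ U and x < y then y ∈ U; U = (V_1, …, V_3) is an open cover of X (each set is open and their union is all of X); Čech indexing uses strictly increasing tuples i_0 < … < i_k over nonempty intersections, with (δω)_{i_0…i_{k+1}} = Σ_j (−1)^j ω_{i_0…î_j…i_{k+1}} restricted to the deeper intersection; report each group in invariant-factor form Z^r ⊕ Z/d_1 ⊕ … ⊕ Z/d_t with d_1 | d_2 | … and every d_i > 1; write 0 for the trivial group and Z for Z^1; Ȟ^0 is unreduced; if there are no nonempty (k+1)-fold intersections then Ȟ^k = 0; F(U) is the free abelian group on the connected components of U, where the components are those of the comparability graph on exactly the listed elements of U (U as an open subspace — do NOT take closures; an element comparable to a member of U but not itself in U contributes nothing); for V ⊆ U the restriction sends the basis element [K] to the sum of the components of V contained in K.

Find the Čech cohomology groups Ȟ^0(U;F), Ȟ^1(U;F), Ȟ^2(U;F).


Ȟ^0(U;F) ≅ Z^7,  Ȟ^1(U;F) ≅ 0,  Ȟ^2(U;F) ≅ 0

nonempty overlaps:
  V12={f,g} V13={f} V23={e,f}
  V123={f}
components per intersection:
  V1: {a,g} {c} {f} {h}
  V2: {b} {e,f} {g}
  V3: {d} {e,f} {i}
  V12: {f} {g}
  V13: {f}
  V23: {e,f}
  V123: {f}
C dims 10,4,1; δ0: rk 3, SNF 1^3; δ1: rk 1, SNF 1^1
degree 0: 10−3−0 = 7 → Ȟ^0 ≅ Z^7
degree 1: 4−1−3 = 0 → Ȟ^1 ≅ 0
degree 2: 1−0−1 = 0 → Ȟ^2 ≅ 0


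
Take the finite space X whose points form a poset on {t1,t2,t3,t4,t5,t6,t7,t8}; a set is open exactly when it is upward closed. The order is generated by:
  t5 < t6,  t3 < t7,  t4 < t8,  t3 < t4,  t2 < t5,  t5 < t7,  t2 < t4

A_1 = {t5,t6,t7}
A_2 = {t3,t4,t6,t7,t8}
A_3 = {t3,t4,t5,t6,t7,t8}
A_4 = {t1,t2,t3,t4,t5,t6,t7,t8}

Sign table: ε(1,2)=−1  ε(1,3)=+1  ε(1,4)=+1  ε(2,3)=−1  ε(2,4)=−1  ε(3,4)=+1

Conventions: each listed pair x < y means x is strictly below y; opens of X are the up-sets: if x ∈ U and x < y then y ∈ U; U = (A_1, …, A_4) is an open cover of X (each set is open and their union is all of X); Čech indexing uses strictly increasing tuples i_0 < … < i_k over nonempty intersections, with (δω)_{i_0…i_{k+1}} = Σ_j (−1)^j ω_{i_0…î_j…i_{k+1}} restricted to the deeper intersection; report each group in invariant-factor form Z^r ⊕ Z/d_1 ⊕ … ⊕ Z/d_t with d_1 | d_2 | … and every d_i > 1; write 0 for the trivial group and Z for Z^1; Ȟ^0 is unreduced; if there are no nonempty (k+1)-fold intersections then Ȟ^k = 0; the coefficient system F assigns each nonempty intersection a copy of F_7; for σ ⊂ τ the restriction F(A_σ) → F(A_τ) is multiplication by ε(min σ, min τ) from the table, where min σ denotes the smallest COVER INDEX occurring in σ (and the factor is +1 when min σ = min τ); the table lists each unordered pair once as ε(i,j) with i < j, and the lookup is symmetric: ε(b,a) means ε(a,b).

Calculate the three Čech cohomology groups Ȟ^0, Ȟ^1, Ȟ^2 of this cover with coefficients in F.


cover nerve:
  A12={t6,t7} A13={t5,t6,t7} A14={t5,t6,t7} A23={t3,t4,t6,t7,t8} A24={t3,t4,t6,t7,t8} A34={t3,t4,t5,t6,t7,t8}
  A123={t6,t7} A124={t6,t7} A134={t5,t6,t7} A234={t3,t4,t6,t7,t8}
  A1234={t6,t7}
C dims 4,6,4,1; δ0: rk_F7 3; δ1: rk_F7 3; δ2: rk_F7 1
Ȟ^0: (4−3)−0=1 ⇒ Z/7
Ȟ^1: (6−3)−3=0 ⇒ 0
Ȟ^2: (4−1)−3=0 ⇒ 0

Ȟ^0(U;F) ≅ Z/7, Ȟ^1(U;F) ≅ 0, Ȟ^2(U;F) ≅ 0
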